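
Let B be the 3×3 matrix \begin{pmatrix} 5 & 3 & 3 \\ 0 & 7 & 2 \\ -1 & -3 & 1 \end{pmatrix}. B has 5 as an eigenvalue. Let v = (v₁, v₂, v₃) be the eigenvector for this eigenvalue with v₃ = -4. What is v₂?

B − 5I = [[0, 3, 3], [0, 2, 2], [-1, -3, -4]].
Solving (B − 5I)v = 0 gives the eigenspace spanned by (4, 4, -4).
With v₃ = -4, v = (4, 4, -4), so v₂ = 4.

4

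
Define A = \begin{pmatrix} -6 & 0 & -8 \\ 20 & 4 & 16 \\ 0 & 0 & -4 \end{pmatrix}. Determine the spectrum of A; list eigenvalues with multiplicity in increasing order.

-6, -4, 4

Characteristic polynomial: p(μ) = μ^3 + 6μ^2 - 16μ - 96 = (μ - 4)(μ + 4)(μ + 6).
Roots (with multiplicity): -6, -4, 4.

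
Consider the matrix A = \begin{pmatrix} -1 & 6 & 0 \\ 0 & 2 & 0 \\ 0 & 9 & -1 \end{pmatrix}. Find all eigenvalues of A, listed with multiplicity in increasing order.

Characteristic polynomial: p(s) = s^3 - 3s - 2 = (s - 2)(s + 1)^2.
Roots (with multiplicity): -1, -1, 2.

-1, -1, 2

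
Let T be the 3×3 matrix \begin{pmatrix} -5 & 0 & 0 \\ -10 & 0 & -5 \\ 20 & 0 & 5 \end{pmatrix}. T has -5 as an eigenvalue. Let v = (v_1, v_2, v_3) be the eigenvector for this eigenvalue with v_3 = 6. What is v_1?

-3

T + 5I = [[0, 0, 0], [-10, 5, -5], [20, 0, 10]].
Solving (T + 5I)v = 0 gives the eigenspace spanned by (-3, 0, 6).
With v_3 = 6, v = (-3, 0, 6), so v_1 = -3.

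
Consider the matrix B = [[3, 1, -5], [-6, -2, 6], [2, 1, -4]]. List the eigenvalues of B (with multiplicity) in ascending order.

Characteristic polynomial: p(μ) = μ^3 + 3μ^2 - 4 = (μ - 1)(μ + 2)^2.
Roots (with multiplicity): -2, -2, 1.

-2, -2, 1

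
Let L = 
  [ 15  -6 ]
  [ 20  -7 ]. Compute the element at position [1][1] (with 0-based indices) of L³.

Characteristic polynomial: r^2 - 8r + 15 = (r - 5)(r - 3), so the eigenvalues are 3, 5.
r=3: eigenvector (1, 2).
r=5: eigenvector (-3, -5).
P = [[1, -3], [2, -5]], D = diag(3, 5), P⁻¹ = [[-5, 3], [-2, 1]].
L³ = P·diag(27, 125)·P⁻¹ = [[615, -294], [980, -463]].
The requested entry is -463.

-463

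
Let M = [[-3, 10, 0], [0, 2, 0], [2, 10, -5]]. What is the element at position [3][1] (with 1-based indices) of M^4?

Characteristic polynomial: μ^3 + 6μ^2 - μ - 30 = (μ - 2)(μ + 3)(μ + 5), so the eigenvalues are -5, -3, 2.
μ=2: eigenvector (2, 1, 2).
μ=-3: eigenvector (1, 0, 1).
μ=-5: eigenvector (0, 0, 1).
P = [[2, 1, 0], [1, 0, 0], [2, 1, 1]], D = diag(2, -3, -5), P⁻¹ = [[0, 1, 0], [1, -2, 0], [-1, 0, 1]].
M⁴ = P·diag(16, 81, 625)·P⁻¹ = [[81, -130, 0], [0, 16, 0], [-544, -130, 625]].
The requested entry is -544.

-544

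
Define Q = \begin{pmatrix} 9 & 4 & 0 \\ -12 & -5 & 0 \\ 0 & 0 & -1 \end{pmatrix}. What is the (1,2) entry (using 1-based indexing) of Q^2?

16

Characteristic polynomial: μ^3 - 3μ^2 - μ + 3 = (μ - 3)(μ - 1)(μ + 1), so the eigenvalues are -1, 1, 3.
μ=1: eigenvector (1, -2, 0).
μ=3: eigenvector (2, -3, 0).
μ=-1: eigenvector (0, 0, 1).
P = [[1, 2, 0], [-2, -3, 0], [0, 0, 1]], D = diag(1, 3, -1), P⁻¹ = [[-3, -2, 0], [2, 1, 0], [0, 0, 1]].
Q² = P·diag(1, 9, 1)·P⁻¹ = [[33, 16, 0], [-48, -23, 0], [0, 0, 1]].
The requested entry is 16.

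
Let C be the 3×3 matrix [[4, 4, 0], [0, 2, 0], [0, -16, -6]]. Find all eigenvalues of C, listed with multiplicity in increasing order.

-6, 2, 4

Characteristic polynomial: p(t) = t^3 - 28t + 48 = (t - 4)(t - 2)(t + 6).
Roots (with multiplicity): -6, 2, 4.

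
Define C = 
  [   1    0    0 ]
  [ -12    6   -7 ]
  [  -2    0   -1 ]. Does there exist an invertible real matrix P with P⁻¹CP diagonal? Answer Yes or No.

Yes

Characteristic polynomial: p(r) = r^3 - 6r^2 - r + 6 = (r - 6)(r - 1)(r + 1).
All 3 eigenvalues are distinct, so C is diagonalizable.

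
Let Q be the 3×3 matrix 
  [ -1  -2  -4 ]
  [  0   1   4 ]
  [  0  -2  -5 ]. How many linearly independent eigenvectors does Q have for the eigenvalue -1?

2

Q + 1I = [[0, -2, -4], [0, 2, 4], [0, -2, -4]].
This matrix has rank 1, so its null space has dimension 3 − 1 = 2.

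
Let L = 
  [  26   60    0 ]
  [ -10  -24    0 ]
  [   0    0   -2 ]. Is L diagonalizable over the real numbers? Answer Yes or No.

Yes

Characteristic polynomial: p(t) = t^3 - 28t - 48 = (t - 6)(t + 2)(t + 4).
All 3 eigenvalues are distinct, so L is diagonalizable.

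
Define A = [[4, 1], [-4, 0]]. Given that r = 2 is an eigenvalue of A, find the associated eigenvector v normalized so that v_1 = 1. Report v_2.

A − 2I = [[2, 1], [-4, -2]].
Solving (A − 2I)v = 0 gives the eigenspace spanned by (1, -2).
With v_1 = 1, v = (1, -2), so v_2 = -2.

-2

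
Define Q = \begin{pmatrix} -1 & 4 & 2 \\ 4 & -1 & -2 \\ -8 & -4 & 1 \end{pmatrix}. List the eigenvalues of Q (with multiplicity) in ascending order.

-3, -1, 3

Characteristic polynomial: p(μ) = μ^3 + μ^2 - 9μ - 9 = (μ - 3)(μ + 1)(μ + 3).
Roots (with multiplicity): -3, -1, 3.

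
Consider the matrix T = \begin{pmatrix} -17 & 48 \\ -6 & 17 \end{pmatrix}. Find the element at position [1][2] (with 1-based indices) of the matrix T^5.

Characteristic polynomial: r^2 - 1 = (r - 1)(r + 1), so the eigenvalues are -1, 1.
r=-1: eigenvector (3, 1).
r=1: eigenvector (-8, -3).
P = [[3, -8], [1, -3]], D = diag(-1, 1), P⁻¹ = [[3, -8], [1, -3]].
T⁵ = P·diag(-1, 1)·P⁻¹ = [[-17, 48], [-6, 17]].
The requested entry is 48.

48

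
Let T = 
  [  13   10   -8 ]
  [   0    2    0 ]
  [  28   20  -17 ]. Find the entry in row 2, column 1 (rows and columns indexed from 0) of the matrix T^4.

Characteristic polynomial: μ^3 + 2μ^2 - 5μ - 6 = (μ - 2)(μ + 1)(μ + 3), so the eigenvalues are -3, -1, 2.
μ=-3: eigenvector (1, 0, 2).
μ=-1: eigenvector (-4, 0, -7).
μ=2: eigenvector (2, 1, 4).
P = [[1, -4, 2], [0, 0, 1], [2, -7, 4]], D = diag(-3, -1, 2), P⁻¹ = [[-7, -2, 4], [-2, 0, 1], [0, 1, 0]].
T⁴ = P·diag(81, 1, 16)·P⁻¹ = [[-559, -130, 320], [0, 16, 0], [-1120, -260, 641]].
The requested entry is -260.

-260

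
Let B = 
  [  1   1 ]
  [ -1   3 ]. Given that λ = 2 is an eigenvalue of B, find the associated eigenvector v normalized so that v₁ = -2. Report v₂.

B − 2I = [[-1, 1], [-1, 1]].
Solving (B − 2I)v = 0 gives the eigenspace spanned by (-2, -2).
With v₁ = -2, v = (-2, -2), so v₂ = -2.

-2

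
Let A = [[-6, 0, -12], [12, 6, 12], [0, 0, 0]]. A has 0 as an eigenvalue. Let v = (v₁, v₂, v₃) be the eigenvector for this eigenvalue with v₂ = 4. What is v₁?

A = [[-6, 0, -12], [12, 6, 12], [0, 0, 0]].
Solving (A)v = 0 gives the eigenspace spanned by (-4, 4, 2).
With v₂ = 4, v = (-4, 4, 2), so v₁ = -4.

-4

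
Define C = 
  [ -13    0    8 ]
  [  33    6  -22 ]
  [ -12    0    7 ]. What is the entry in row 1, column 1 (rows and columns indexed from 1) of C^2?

Characteristic polynomial: t^3 - 31t - 30 = (t - 6)(t + 1)(t + 5), so the eigenvalues are -5, -1, 6.
t=-5: eigenvector (-1, 1, -1).
t=6: eigenvector (0, 1, 0).
t=-1: eigenvector (-2, 0, -3).
P = [[-1, 0, -2], [1, 1, 0], [-1, 0, -3]], D = diag(-5, 6, -1), P⁻¹ = [[-3, 0, 2], [3, 1, -2], [1, 0, -1]].
C² = P·diag(25, 36, 1)·P⁻¹ = [[73, 0, -48], [33, 36, -22], [72, 0, -47]].
The requested entry is 73.

73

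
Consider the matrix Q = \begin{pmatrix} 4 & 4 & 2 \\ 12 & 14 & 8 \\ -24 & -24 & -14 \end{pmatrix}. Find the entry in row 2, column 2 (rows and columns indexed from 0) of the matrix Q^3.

-248

Characteristic polynomial: λ^3 - 4λ^2 - 4λ + 16 = (λ - 4)(λ - 2)(λ + 2), so the eigenvalues are -2, 2, 4.
λ=4: eigenvector (1, 2, -4).
λ=2: eigenvector (-1, -1, 3).
λ=-2: eigenvector (0, -1, 2).
P = [[1, -1, 0], [2, -1, -1], [-4, 3, 2]], D = diag(4, 2, -2), P⁻¹ = [[1, 2, 1], [0, 2, 1], [2, 1, 1]].
Q³ = P·diag(64, 8, -8)·P⁻¹ = [[64, 112, 56], [144, 248, 128], [-288, -480, -248]].
The requested entry is -248.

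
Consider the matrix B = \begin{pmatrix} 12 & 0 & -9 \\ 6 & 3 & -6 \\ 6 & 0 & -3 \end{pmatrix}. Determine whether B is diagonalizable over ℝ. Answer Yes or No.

Yes

Characteristic polynomial: p(μ) = μ^3 - 12μ^2 + 45μ - 54 = (μ - 6)(μ - 3)^2.
μ = 3 has algebraic multiplicity 2; rank(B − 3I) = 1, so geometric multiplicity = 2.
Every eigenvalue has geometric = algebraic multiplicity, so B is diagonalizable.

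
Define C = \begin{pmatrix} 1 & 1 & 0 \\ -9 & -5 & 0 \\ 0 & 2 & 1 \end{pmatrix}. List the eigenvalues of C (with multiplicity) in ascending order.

-2, -2, 1

Characteristic polynomial: p(r) = r^3 + 3r^2 - 4 = (r - 1)(r + 2)^2.
Roots (with multiplicity): -2, -2, 1.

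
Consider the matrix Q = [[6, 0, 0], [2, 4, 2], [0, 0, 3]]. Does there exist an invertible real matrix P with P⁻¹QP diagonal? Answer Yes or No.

Yes

Characteristic polynomial: p(r) = r^3 - 13r^2 + 54r - 72 = (r - 6)(r - 4)(r - 3).
All 3 eigenvalues are distinct, so Q is diagonalizable.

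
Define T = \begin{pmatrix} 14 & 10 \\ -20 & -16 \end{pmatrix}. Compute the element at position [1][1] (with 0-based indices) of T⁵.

-16576

Characteristic polynomial: μ^2 + 2μ - 24 = (μ - 4)(μ + 6), so the eigenvalues are -6, 4.
μ=-6: eigenvector (1, -2).
μ=4: eigenvector (1, -1).
P = [[1, 1], [-2, -1]], D = diag(-6, 4), P⁻¹ = [[-1, -1], [2, 1]].
T⁵ = P·diag(-7776, 1024)·P⁻¹ = [[9824, 8800], [-17600, -16576]].
The requested entry is -16576.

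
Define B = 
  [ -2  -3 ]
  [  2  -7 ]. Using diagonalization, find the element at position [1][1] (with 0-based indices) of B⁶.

Characteristic polynomial: μ^2 + 9μ + 20 = (μ + 4)(μ + 5), so the eigenvalues are -5, -4.
μ=-4: eigenvector (-3, -2).
μ=-5: eigenvector (1, 1).
P = [[-3, 1], [-2, 1]], D = diag(-4, -5), P⁻¹ = [[-1, 1], [-2, 3]].
B⁶ = P·diag(4096, 15625)·P⁻¹ = [[-18962, 34587], [-23058, 38683]].
The requested entry is 38683.

38683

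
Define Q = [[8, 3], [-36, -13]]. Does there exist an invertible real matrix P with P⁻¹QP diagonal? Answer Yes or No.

Characteristic polynomial: p(μ) = μ^2 + 5μ + 4 = (μ + 1)(μ + 4).
All 2 eigenvalues are distinct, so Q is diagonalizable.

Yes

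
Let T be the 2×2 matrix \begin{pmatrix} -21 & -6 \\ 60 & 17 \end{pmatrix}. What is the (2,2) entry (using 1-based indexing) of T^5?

Characteristic polynomial: λ^2 + 4λ + 3 = (λ + 1)(λ + 3), so the eigenvalues are -3, -1.
λ=-3: eigenvector (1, -3).
λ=-1: eigenvector (-3, 10).
P = [[1, -3], [-3, 10]], D = diag(-3, -1), P⁻¹ = [[10, 3], [3, 1]].
T⁵ = P·diag(-243, -1)·P⁻¹ = [[-2421, -726], [7260, 2177]].
The requested entry is 2177.

2177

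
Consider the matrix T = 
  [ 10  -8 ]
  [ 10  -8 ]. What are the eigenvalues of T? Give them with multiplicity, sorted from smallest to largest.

0, 2

Characteristic polynomial: p(r) = r^2 - 2r = r(r - 2).
Roots (with multiplicity): 0, 2.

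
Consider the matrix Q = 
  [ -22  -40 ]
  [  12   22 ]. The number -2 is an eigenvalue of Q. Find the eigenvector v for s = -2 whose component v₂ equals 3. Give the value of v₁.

-6

Q + 2I = [[-20, -40], [12, 24]].
Solving (Q + 2I)v = 0 gives the eigenspace spanned by (-6, 3).
With v₂ = 3, v = (-6, 3), so v₁ = -6.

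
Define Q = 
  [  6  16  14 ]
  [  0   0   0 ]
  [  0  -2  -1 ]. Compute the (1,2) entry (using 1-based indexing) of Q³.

436

Characteristic polynomial: λ^3 - 5λ^2 - 6λ = λ(λ - 6)(λ + 1), so the eigenvalues are -1, 0, 6.
λ=6: eigenvector (1, 0, 0).
λ=0: eigenvector (2, 1, -2).
λ=-1: eigenvector (-2, 0, 1).
P = [[1, 2, -2], [0, 1, 0], [0, -2, 1]], D = diag(6, 0, -1), P⁻¹ = [[1, 2, 2], [0, 1, 0], [0, 2, 1]].
Q³ = P·diag(216, 0, -1)·P⁻¹ = [[216, 436, 434], [0, 0, 0], [0, -2, -1]].
The requested entry is 436.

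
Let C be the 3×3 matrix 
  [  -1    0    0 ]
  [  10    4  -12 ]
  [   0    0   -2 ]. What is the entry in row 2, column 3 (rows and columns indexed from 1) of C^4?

-480

Characteristic polynomial: μ^3 - μ^2 - 10μ - 8 = (μ - 4)(μ + 1)(μ + 2), so the eigenvalues are -2, -1, 4.
μ=-1: eigenvector (1, -2, 0).
μ=4: eigenvector (0, 1, 0).
μ=-2: eigenvector (0, 2, 1).
P = [[1, 0, 0], [-2, 1, 2], [0, 0, 1]], D = diag(-1, 4, -2), P⁻¹ = [[1, 0, 0], [2, 1, -2], [0, 0, 1]].
C⁴ = P·diag(1, 256, 16)·P⁻¹ = [[1, 0, 0], [510, 256, -480], [0, 0, 16]].
The requested entry is -480.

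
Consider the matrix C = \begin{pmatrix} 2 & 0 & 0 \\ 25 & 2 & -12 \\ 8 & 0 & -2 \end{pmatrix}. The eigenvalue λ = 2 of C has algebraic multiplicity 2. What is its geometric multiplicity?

1

C − 2I = [[0, 0, 0], [25, 0, -12], [8, 0, -4]].
This matrix has rank 2, so its null space has dimension 3 − 2 = 1.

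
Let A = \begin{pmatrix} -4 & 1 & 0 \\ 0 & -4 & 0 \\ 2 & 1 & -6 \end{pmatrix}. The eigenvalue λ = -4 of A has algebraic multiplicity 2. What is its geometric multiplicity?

1

A + 4I = [[0, 1, 0], [0, 0, 0], [2, 1, -2]].
This matrix has rank 2, so its null space has dimension 3 − 2 = 1.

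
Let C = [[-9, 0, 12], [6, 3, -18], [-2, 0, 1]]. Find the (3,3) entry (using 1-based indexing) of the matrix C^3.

169

Characteristic polynomial: μ^3 + 5μ^2 - 9μ - 45 = (μ - 3)(μ + 3)(μ + 5), so the eigenvalues are -5, -3, 3.
μ=3: eigenvector (0, 1, 0).
μ=-5: eigenvector (3, 0, 1).
μ=-3: eigenvector (2, 1, 1).
P = [[0, 3, 2], [1, 0, 1], [0, 1, 1]], D = diag(3, -5, -3), P⁻¹ = [[1, 1, -3], [1, 0, -2], [-1, 0, 3]].
C³ = P·diag(27, -125, -27)·P⁻¹ = [[-321, 0, 588], [54, 27, -162], [-98, 0, 169]].
The requested entry is 169.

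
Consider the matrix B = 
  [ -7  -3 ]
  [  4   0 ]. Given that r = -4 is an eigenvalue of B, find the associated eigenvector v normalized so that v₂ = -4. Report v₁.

B + 4I = [[-3, -3], [4, 4]].
Solving (B + 4I)v = 0 gives the eigenspace spanned by (4, -4).
With v₂ = -4, v = (4, -4), so v₁ = 4.

4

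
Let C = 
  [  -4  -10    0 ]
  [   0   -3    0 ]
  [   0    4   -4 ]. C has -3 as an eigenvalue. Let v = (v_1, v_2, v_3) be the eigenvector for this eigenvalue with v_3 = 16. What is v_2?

4

C + 3I = [[-1, -10, 0], [0, 0, 0], [0, 4, -1]].
Solving (C + 3I)v = 0 gives the eigenspace spanned by (-40, 4, 16).
With v_3 = 16, v = (-40, 4, 16), so v_2 = 4.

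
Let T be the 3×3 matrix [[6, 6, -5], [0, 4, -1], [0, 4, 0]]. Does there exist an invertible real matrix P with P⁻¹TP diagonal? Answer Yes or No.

Characteristic polynomial: p(s) = s^3 - 10s^2 + 28s - 24 = (s - 6)(s - 2)^2.
s = 2 has algebraic multiplicity 2; rank(T − 2I) = 2, so geometric multiplicity = 1.
Geometric multiplicity < algebraic multiplicity, so T is not diagonalizable.

No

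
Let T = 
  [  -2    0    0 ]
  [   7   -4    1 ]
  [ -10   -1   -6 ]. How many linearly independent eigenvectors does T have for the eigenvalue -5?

1

T + 5I = [[3, 0, 0], [7, 1, 1], [-10, -1, -1]].
This matrix has rank 2, so its null space has dimension 3 − 2 = 1.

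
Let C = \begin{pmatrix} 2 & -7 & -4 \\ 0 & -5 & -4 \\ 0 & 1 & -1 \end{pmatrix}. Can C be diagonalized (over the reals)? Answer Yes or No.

Characteristic polynomial: p(μ) = μ^3 + 4μ^2 - 3μ - 18 = (μ - 2)(μ + 3)^2.
μ = -3 has algebraic multiplicity 2; rank(C + 3I) = 2, so geometric multiplicity = 1.
Geometric multiplicity < algebraic multiplicity, so C is not diagonalizable.

No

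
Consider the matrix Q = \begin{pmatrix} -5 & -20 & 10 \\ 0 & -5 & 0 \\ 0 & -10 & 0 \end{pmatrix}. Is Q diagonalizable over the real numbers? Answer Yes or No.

Characteristic polynomial: p(r) = r^3 + 10r^2 + 25r = r(r + 5)^2.
r = -5 has algebraic multiplicity 2; rank(Q + 5I) = 1, so geometric multiplicity = 2.
Every eigenvalue has geometric = algebraic multiplicity, so Q is diagonalizable.

Yes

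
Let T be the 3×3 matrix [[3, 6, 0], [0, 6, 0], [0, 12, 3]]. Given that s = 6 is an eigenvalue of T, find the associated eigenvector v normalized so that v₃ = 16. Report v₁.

T − 6I = [[-3, 6, 0], [0, 0, 0], [0, 12, -3]].
Solving (T − 6I)v = 0 gives the eigenspace spanned by (8, 4, 16).
With v₃ = 16, v = (8, 4, 16), so v₁ = 8.

8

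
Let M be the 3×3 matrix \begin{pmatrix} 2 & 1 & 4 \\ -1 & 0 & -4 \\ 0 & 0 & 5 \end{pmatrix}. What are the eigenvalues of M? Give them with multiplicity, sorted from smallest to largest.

1, 1, 5

Characteristic polynomial: p(t) = t^3 - 7t^2 + 11t - 5 = (t - 5)(t - 1)^2.
Roots (with multiplicity): 1, 1, 5.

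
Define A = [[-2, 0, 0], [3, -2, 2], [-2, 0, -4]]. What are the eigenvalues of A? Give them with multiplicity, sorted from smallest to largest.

-4, -2, -2

Characteristic polynomial: p(r) = r^3 + 8r^2 + 20r + 16 = (r + 2)^2(r + 4).
Roots (with multiplicity): -4, -2, -2.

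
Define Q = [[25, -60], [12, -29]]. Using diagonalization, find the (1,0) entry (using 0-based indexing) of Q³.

252

Characteristic polynomial: s^2 + 4s - 5 = (s - 1)(s + 5), so the eigenvalues are -5, 1.
s=1: eigenvector (5, 2).
s=-5: eigenvector (2, 1).
P = [[5, 2], [2, 1]], D = diag(1, -5), P⁻¹ = [[1, -2], [-2, 5]].
Q³ = P·diag(1, -125)·P⁻¹ = [[505, -1260], [252, -629]].
The requested entry is 252.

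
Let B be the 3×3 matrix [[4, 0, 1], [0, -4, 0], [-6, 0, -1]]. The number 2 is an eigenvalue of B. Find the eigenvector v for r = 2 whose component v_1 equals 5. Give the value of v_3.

B − 2I = [[2, 0, 1], [0, -6, 0], [-6, 0, -3]].
Solving (B − 2I)v = 0 gives the eigenspace spanned by (5, 0, -10).
With v_1 = 5, v = (5, 0, -10), so v_3 = -10.

-10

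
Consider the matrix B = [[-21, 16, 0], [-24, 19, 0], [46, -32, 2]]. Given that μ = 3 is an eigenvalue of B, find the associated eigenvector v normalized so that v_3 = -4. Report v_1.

B − 3I = [[-24, 16, 0], [-24, 16, 0], [46, -32, -1]].
Solving (B − 3I)v = 0 gives the eigenspace spanned by (2, 3, -4).
With v_3 = -4, v = (2, 3, -4), so v_1 = 2.

2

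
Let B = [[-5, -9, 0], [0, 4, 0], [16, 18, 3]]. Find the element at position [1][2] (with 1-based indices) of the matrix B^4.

369

Characteristic polynomial: t^3 - 2t^2 - 23t + 60 = (t - 4)(t - 3)(t + 5), so the eigenvalues are -5, 3, 4.
t=-5: eigenvector (1, 0, -2).
t=4: eigenvector (-1, 1, 2).
t=3: eigenvector (0, 0, 1).
P = [[1, -1, 0], [0, 1, 0], [-2, 2, 1]], D = diag(-5, 4, 3), P⁻¹ = [[1, 1, 0], [0, 1, 0], [2, 0, 1]].
B⁴ = P·diag(625, 256, 81)·P⁻¹ = [[625, 369, 0], [0, 256, 0], [-1088, -738, 81]].
The requested entry is 369.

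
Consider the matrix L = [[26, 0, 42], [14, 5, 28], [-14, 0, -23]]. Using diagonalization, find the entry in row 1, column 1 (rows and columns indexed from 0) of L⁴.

625

Characteristic polynomial: μ^3 - 8μ^2 + 5μ + 50 = (μ - 5)^2(μ + 2), so the eigenvalues are -2, 5, 5.
μ=-2: eigenvector (-3, -2, 2).
μ=5: eigenvector (2, 1, -1).
μ=5: eigenvector (-2, 0, 1).
P = [[-3, 2, -2], [-2, 1, 0], [2, -1, 1]], D = diag(-2, 5, 5), P⁻¹ = [[1, 0, 2], [2, 1, 4], [0, 1, 1]].
L⁴ = P·diag(16, 625, 625)·P⁻¹ = [[2452, 0, 3654], [1218, 625, 2436], [-1218, 0, -1811]].
The requested entry is 625.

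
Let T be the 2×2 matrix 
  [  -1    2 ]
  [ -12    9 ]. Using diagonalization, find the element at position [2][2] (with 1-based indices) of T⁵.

8889

Characteristic polynomial: r^2 - 8r + 15 = (r - 5)(r - 3), so the eigenvalues are 3, 5.
r=3: eigenvector (1, 2).
r=5: eigenvector (1, 3).
P = [[1, 1], [2, 3]], D = diag(3, 5), P⁻¹ = [[3, -1], [-2, 1]].
T⁵ = P·diag(243, 3125)·P⁻¹ = [[-5521, 2882], [-17292, 8889]].
The requested entry is 8889.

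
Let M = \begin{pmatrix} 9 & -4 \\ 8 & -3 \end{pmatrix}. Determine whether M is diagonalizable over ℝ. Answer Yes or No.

Yes

Characteristic polynomial: p(t) = t^2 - 6t + 5 = (t - 5)(t - 1).
All 2 eigenvalues are distinct, so M is diagonalizable.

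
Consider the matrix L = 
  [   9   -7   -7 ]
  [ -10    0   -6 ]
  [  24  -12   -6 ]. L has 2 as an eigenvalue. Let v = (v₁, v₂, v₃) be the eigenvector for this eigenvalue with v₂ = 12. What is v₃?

L − 2I = [[7, -7, -7], [-10, -2, -6], [24, -12, -8]].
Solving (L − 2I)v = 0 gives the eigenspace spanned by (3, 12, -9).
With v₂ = 12, v = (3, 12, -9), so v₃ = -9.

-9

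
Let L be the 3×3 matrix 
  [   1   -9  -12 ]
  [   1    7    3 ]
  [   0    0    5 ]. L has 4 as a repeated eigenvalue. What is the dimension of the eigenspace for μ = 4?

1

L − 4I = [[-3, -9, -12], [1, 3, 3], [0, 0, 1]].
This matrix has rank 2, so its null space has dimension 3 − 2 = 1.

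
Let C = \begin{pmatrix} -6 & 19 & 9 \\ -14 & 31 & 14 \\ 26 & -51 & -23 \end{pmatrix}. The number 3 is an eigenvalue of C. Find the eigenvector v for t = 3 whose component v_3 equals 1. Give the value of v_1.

1

C − 3I = [[-9, 19, 9], [-14, 28, 14], [26, -51, -26]].
Solving (C − 3I)v = 0 gives the eigenspace spanned by (1, 0, 1).
With v_3 = 1, v = (1, 0, 1), so v_1 = 1.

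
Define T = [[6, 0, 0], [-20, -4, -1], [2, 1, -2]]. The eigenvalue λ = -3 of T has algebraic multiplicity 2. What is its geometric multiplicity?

1

T + 3I = [[9, 0, 0], [-20, -1, -1], [2, 1, 1]].
This matrix has rank 2, so its null space has dimension 3 − 2 = 1.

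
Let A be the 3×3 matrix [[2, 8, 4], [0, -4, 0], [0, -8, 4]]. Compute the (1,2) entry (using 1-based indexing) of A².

Characteristic polynomial: μ^3 - 2μ^2 - 16μ + 32 = (μ - 4)(μ - 2)(μ + 4), so the eigenvalues are -4, 2, 4.
μ=4: eigenvector (2, 0, 1).
μ=-4: eigenvector (-2, 1, 1).
μ=2: eigenvector (1, 0, 0).
P = [[2, -2, 1], [0, 1, 0], [1, 1, 0]], D = diag(4, -4, 2), P⁻¹ = [[0, -1, 1], [0, 1, 0], [1, 4, -2]].
A² = P·diag(16, 16, 4)·P⁻¹ = [[4, -48, 24], [0, 16, 0], [0, 0, 16]].
The requested entry is -48.

-48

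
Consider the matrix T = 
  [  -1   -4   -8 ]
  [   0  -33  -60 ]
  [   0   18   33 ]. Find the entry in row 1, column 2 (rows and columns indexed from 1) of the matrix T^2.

-8

Characteristic polynomial: μ^3 + μ^2 - 9μ - 9 = (μ - 3)(μ + 1)(μ + 3), so the eigenvalues are -3, -1, 3.
μ=-1: eigenvector (1, 0, 0).
μ=3: eigenvector (-1, -5, 3).
μ=-3: eigenvector (0, -2, 1).
P = [[1, -1, 0], [0, -5, -2], [0, 3, 1]], D = diag(-1, 3, -3), P⁻¹ = [[1, 1, 2], [0, 1, 2], [0, -3, -5]].
T² = P·diag(1, 9, 9)·P⁻¹ = [[1, -8, -16], [0, 9, 0], [0, 0, 9]].
The requested entry is -8.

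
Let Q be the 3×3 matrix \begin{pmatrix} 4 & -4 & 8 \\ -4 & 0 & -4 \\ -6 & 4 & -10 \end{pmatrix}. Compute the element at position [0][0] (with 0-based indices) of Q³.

64

Characteristic polynomial: t^3 + 6t^2 + 8t = t(t + 2)(t + 4), so the eigenvalues are -4, -2, 0.
t=-4: eigenvector (1, 0, -1).
t=-2: eigenvector (0, 2, 1).
t=0: eigenvector (-1, 1, 1).
P = [[1, 0, -1], [0, 2, 1], [-1, 1, 1]], D = diag(-4, -2, 0), P⁻¹ = [[-1, 1, -2], [1, 0, 1], [-2, 1, -2]].
Q³ = P·diag(-64, -8, 0)·P⁻¹ = [[64, -64, 128], [-16, 0, -16], [-72, 64, -136]].
The requested entry is 64.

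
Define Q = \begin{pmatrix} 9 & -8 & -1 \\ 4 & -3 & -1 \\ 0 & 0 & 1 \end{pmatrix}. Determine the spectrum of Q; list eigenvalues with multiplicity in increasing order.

1, 1, 5

Characteristic polynomial: p(λ) = λ^3 - 7λ^2 + 11λ - 5 = (λ - 5)(λ - 1)^2.
Roots (with multiplicity): 1, 1, 5.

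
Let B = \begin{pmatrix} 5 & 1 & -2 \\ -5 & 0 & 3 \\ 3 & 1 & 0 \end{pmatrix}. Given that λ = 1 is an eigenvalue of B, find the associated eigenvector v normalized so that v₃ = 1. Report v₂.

-2

B − 1I = [[4, 1, -2], [-5, -1, 3], [3, 1, -1]].
Solving (B − 1I)v = 0 gives the eigenspace spanned by (1, -2, 1).
With v₃ = 1, v = (1, -2, 1), so v₂ = -2.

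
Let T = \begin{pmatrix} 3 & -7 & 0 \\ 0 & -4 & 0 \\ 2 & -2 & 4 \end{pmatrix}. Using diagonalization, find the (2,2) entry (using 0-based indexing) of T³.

Characteristic polynomial: μ^3 - 3μ^2 - 16μ + 48 = (μ - 4)(μ - 3)(μ + 4), so the eigenvalues are -4, 3, 4.
μ=-4: eigenvector (1, 1, 0).
μ=3: eigenvector (1, 0, -2).
μ=4: eigenvector (0, 0, 1).
P = [[1, 1, 0], [1, 0, 0], [0, -2, 1]], D = diag(-4, 3, 4), P⁻¹ = [[0, 1, 0], [1, -1, 0], [2, -2, 1]].
T³ = P·diag(-64, 27, 64)·P⁻¹ = [[27, -91, 0], [0, -64, 0], [74, -74, 64]].
The requested entry is 64.

64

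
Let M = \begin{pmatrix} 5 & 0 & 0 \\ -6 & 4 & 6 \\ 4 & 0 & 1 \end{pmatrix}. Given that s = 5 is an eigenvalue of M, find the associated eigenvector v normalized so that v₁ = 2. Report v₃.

2

M − 5I = [[0, 0, 0], [-6, -1, 6], [4, 0, -4]].
Solving (M − 5I)v = 0 gives the eigenspace spanned by (2, 0, 2).
With v₁ = 2, v = (2, 0, 2), so v₃ = 2.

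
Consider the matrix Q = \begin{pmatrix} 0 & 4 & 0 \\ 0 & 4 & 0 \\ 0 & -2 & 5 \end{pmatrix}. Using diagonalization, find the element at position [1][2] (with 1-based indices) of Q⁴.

256

Characteristic polynomial: s^3 - 9s^2 + 20s = s(s - 5)(s - 4), so the eigenvalues are 0, 4, 5.
s=0: eigenvector (1, 0, 0).
s=5: eigenvector (0, 0, 1).
s=4: eigenvector (1, 1, 2).
P = [[1, 0, 1], [0, 0, 1], [0, 1, 2]], D = diag(0, 5, 4), P⁻¹ = [[1, -1, 0], [0, -2, 1], [0, 1, 0]].
Q⁴ = P·diag(0, 625, 256)·P⁻¹ = [[0, 256, 0], [0, 256, 0], [0, -738, 625]].
The requested entry is 256.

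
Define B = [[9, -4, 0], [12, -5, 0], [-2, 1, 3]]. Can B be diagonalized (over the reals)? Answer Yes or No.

No

Characteristic polynomial: p(λ) = λ^3 - 7λ^2 + 15λ - 9 = (λ - 3)^2(λ - 1).
λ = 3 has algebraic multiplicity 2; rank(B − 3I) = 2, so geometric multiplicity = 1.
Geometric multiplicity < algebraic multiplicity, so B is not diagonalizable.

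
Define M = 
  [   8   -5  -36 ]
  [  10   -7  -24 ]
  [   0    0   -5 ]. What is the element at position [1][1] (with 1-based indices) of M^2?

14

Characteristic polynomial: t^3 + 4t^2 - 11t - 30 = (t - 3)(t + 2)(t + 5), so the eigenvalues are -5, -2, 3.
t=-2: eigenvector (-1, -2, 0).
t=3: eigenvector (1, 1, 0).
t=-5: eigenvector (2, -2, 1).
P = [[-1, 1, 2], [-2, 1, -2], [0, 0, 1]], D = diag(-2, 3, -5), P⁻¹ = [[1, -1, -4], [2, -1, -6], [0, 0, 1]].
M² = P·diag(4, 9, 25)·P⁻¹ = [[14, -5, 12], [10, -1, -72], [0, 0, 25]].
The requested entry is 14.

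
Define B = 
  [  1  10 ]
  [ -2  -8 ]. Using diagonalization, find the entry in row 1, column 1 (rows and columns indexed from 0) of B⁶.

Characteristic polynomial: s^2 + 7s + 12 = (s + 3)(s + 4), so the eigenvalues are -4, -3.
s=-3: eigenvector (5, -2).
s=-4: eigenvector (-2, 1).
P = [[5, -2], [-2, 1]], D = diag(-3, -4), P⁻¹ = [[1, 2], [2, 5]].
B⁶ = P·diag(729, 4096)·P⁻¹ = [[-12739, -33670], [6734, 17564]].
The requested entry is 17564.

17564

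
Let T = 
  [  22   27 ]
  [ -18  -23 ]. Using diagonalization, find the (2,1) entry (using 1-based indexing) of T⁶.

23058

Characteristic polynomial: λ^2 + λ - 20 = (λ - 4)(λ + 5), so the eigenvalues are -5, 4.
λ=4: eigenvector (3, -2).
λ=-5: eigenvector (-1, 1).
P = [[3, -1], [-2, 1]], D = diag(4, -5), P⁻¹ = [[1, 1], [2, 3]].
T⁶ = P·diag(4096, 15625)·P⁻¹ = [[-18962, -34587], [23058, 38683]].
The requested entry is 23058.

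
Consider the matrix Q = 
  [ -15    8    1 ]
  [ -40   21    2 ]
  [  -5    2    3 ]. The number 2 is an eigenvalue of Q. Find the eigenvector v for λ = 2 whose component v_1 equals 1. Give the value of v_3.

1

Q − 2I = [[-17, 8, 1], [-40, 19, 2], [-5, 2, 1]].
Solving (Q − 2I)v = 0 gives the eigenspace spanned by (1, 2, 1).
With v_1 = 1, v = (1, 2, 1), so v_3 = 1.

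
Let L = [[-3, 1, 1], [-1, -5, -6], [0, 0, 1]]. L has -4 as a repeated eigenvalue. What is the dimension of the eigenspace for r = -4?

L + 4I = [[1, 1, 1], [-1, -1, -6], [0, 0, 5]].
This matrix has rank 2, so its null space has dimension 3 − 2 = 1.

1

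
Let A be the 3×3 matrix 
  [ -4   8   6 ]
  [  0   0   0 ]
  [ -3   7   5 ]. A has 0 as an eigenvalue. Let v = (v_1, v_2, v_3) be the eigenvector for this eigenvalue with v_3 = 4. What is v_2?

-2

A = [[-4, 8, 6], [0, 0, 0], [-3, 7, 5]].
Solving (A)v = 0 gives the eigenspace spanned by (2, -2, 4).
With v_3 = 4, v = (2, -2, 4), so v_2 = -2.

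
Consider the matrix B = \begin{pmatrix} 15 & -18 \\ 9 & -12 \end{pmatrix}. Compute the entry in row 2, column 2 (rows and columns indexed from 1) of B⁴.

Characteristic polynomial: s^2 - 3s - 18 = (s - 6)(s + 3), so the eigenvalues are -3, 6.
s=-3: eigenvector (-1, -1).
s=6: eigenvector (2, 1).
P = [[-1, 2], [-1, 1]], D = diag(-3, 6), P⁻¹ = [[1, -2], [1, -1]].
B⁴ = P·diag(81, 1296)·P⁻¹ = [[2511, -2430], [1215, -1134]].
The requested entry is -1134.

-1134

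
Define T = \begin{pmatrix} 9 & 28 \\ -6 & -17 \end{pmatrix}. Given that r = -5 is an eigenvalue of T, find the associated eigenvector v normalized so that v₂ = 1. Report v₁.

T + 5I = [[14, 28], [-6, -12]].
Solving (T + 5I)v = 0 gives the eigenspace spanned by (-2, 1).
With v₂ = 1, v = (-2, 1), so v₁ = -2.

-2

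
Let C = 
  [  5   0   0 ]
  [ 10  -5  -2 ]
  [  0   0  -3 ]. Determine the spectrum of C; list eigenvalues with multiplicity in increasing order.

-5, -3, 5

Characteristic polynomial: p(r) = r^3 + 3r^2 - 25r - 75 = (r - 5)(r + 3)(r + 5).
Roots (with multiplicity): -5, -3, 5.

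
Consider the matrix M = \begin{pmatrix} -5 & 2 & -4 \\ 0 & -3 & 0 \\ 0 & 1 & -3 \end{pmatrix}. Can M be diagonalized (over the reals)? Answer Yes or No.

No

Characteristic polynomial: p(s) = s^3 + 11s^2 + 39s + 45 = (s + 3)^2(s + 5).
s = -3 has algebraic multiplicity 2; rank(M + 3I) = 2, so geometric multiplicity = 1.
Geometric multiplicity < algebraic multiplicity, so M is not diagonalizable.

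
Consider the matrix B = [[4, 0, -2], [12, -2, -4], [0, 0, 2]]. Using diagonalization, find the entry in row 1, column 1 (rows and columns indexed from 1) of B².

16

Characteristic polynomial: μ^3 - 4μ^2 - 4μ + 16 = (μ - 4)(μ - 2)(μ + 2), so the eigenvalues are -2, 2, 4.
μ=4: eigenvector (1, 2, 0).
μ=-2: eigenvector (0, 1, 0).
μ=2: eigenvector (1, 2, 1).
P = [[1, 0, 1], [2, 1, 2], [0, 0, 1]], D = diag(4, -2, 2), P⁻¹ = [[1, 0, -1], [-2, 1, 0], [0, 0, 1]].
B² = P·diag(16, 4, 4)·P⁻¹ = [[16, 0, -12], [24, 4, -24], [0, 0, 4]].
The requested entry is 16.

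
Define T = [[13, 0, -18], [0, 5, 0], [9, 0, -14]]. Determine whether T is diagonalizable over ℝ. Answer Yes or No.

Characteristic polynomial: p(μ) = μ^3 - 4μ^2 - 25μ + 100 = (μ - 5)(μ - 4)(μ + 5).
All 3 eigenvalues are distinct, so T is diagonalizable.

Yes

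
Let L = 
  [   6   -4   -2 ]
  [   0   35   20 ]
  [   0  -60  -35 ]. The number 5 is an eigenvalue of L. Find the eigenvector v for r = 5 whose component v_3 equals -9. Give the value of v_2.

6

L − 5I = [[1, -4, -2], [0, 30, 20], [0, -60, -40]].
Solving (L − 5I)v = 0 gives the eigenspace spanned by (6, 6, -9).
With v_3 = -9, v = (6, 6, -9), so v_2 = 6.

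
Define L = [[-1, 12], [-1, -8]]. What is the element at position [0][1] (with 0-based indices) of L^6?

Characteristic polynomial: r^2 + 9r + 20 = (r + 4)(r + 5), so the eigenvalues are -5, -4.
r=-5: eigenvector (-3, 1).
r=-4: eigenvector (4, -1).
P = [[-3, 4], [1, -1]], D = diag(-5, -4), P⁻¹ = [[1, 4], [1, 3]].
L⁶ = P·diag(15625, 4096)·P⁻¹ = [[-30491, -138348], [11529, 50212]].
The requested entry is -138348.

-138348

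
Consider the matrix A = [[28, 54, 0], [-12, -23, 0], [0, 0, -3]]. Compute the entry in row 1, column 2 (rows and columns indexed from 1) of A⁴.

Characteristic polynomial: μ^3 - 2μ^2 - 11μ + 12 = (μ - 4)(μ - 1)(μ + 3), so the eigenvalues are -3, 1, 4.
μ=4: eigenvector (9, -4, 0).
μ=1: eigenvector (-2, 1, 0).
μ=-3: eigenvector (0, 0, 1).
P = [[9, -2, 0], [-4, 1, 0], [0, 0, 1]], D = diag(4, 1, -3), P⁻¹ = [[1, 2, 0], [4, 9, 0], [0, 0, 1]].
A⁴ = P·diag(256, 1, 81)·P⁻¹ = [[2296, 4590, 0], [-1020, -2039, 0], [0, 0, 81]].
The requested entry is 4590.

4590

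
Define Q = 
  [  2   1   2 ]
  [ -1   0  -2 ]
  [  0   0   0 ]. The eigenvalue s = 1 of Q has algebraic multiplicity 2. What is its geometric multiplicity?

Q − 1I = [[1, 1, 2], [-1, -1, -2], [0, 0, -1]].
This matrix has rank 2, so its null space has dimension 3 − 2 = 1.

1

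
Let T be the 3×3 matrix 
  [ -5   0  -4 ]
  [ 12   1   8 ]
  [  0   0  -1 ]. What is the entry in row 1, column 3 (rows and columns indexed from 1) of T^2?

Characteristic polynomial: λ^3 + 5λ^2 - λ - 5 = (λ - 1)(λ + 1)(λ + 5), so the eigenvalues are -5, -1, 1.
λ=-1: eigenvector (-1, 2, 1).
λ=1: eigenvector (0, 1, 0).
λ=-5: eigenvector (1, -2, 0).
P = [[-1, 0, 1], [2, 1, -2], [1, 0, 0]], D = diag(-1, 1, -5), P⁻¹ = [[0, 0, 1], [2, 1, 0], [1, 0, 1]].
T² = P·diag(1, 1, 25)·P⁻¹ = [[25, 0, 24], [-48, 1, -48], [0, 0, 1]].
The requested entry is 24.

24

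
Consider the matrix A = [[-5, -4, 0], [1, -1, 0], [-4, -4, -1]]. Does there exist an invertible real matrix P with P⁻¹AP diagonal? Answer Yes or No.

Characteristic polynomial: p(r) = r^3 + 7r^2 + 15r + 9 = (r + 1)(r + 3)^2.
r = -3 has algebraic multiplicity 2; rank(A + 3I) = 2, so geometric multiplicity = 1.
Geometric multiplicity < algebraic multiplicity, so A is not diagonalizable.

No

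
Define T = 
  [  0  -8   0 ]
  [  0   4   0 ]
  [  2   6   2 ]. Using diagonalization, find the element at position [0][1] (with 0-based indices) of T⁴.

-512

Characteristic polynomial: s^3 - 6s^2 + 8s = s(s - 4)(s - 2), so the eigenvalues are 0, 2, 4.
s=0: eigenvector (1, 0, -1).
s=4: eigenvector (-2, 1, 1).
s=2: eigenvector (0, 0, 1).
P = [[1, -2, 0], [0, 1, 0], [-1, 1, 1]], D = diag(0, 4, 2), P⁻¹ = [[1, 2, 0], [0, 1, 0], [1, 1, 1]].
T⁴ = P·diag(0, 256, 16)·P⁻¹ = [[0, -512, 0], [0, 256, 0], [16, 272, 16]].
The requested entry is -512.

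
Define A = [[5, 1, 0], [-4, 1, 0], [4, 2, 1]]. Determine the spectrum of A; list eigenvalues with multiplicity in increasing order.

1, 3, 3

Characteristic polynomial: p(t) = t^3 - 7t^2 + 15t - 9 = (t - 3)^2(t - 1).
Roots (with multiplicity): 1, 3, 3.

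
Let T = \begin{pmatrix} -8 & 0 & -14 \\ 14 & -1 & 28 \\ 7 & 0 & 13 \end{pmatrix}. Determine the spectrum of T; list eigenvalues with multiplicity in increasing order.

-1, -1, 6

Characteristic polynomial: p(s) = s^3 - 4s^2 - 11s - 6 = (s - 6)(s + 1)^2.
Roots (with multiplicity): -1, -1, 6.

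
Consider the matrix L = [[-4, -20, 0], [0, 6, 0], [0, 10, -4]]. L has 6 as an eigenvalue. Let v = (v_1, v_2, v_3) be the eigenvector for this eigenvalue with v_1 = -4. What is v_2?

L − 6I = [[-10, -20, 0], [0, 0, 0], [0, 10, -10]].
Solving (L − 6I)v = 0 gives the eigenspace spanned by (-4, 2, 2).
With v_1 = -4, v = (-4, 2, 2), so v_2 = 2.

2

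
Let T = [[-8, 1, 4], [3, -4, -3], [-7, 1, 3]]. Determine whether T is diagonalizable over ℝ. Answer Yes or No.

Characteristic polynomial: p(r) = r^3 + 9r^2 + 24r + 16 = (r + 1)(r + 4)^2.
r = -4 has algebraic multiplicity 2; rank(T + 4I) = 2, so geometric multiplicity = 1.
Geometric multiplicity < algebraic multiplicity, so T is not diagonalizable.

No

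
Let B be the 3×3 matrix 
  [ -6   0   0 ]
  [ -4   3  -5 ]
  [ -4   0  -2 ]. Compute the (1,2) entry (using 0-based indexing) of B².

-5

Characteristic polynomial: μ^3 + 5μ^2 - 12μ - 36 = (μ - 3)(μ + 2)(μ + 6), so the eigenvalues are -6, -2, 3.
μ=3: eigenvector (0, 1, 0).
μ=-6: eigenvector (1, 1, 1).
μ=-2: eigenvector (0, 1, 1).
P = [[0, 1, 0], [1, 1, 1], [0, 1, 1]], D = diag(3, -6, -2), P⁻¹ = [[0, 1, -1], [1, 0, 0], [-1, 0, 1]].
B² = P·diag(9, 36, 4)·P⁻¹ = [[36, 0, 0], [32, 9, -5], [32, 0, 4]].
The requested entry is -5.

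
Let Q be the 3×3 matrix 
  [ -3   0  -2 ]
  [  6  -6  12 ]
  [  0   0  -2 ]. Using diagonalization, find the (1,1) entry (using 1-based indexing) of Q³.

Characteristic polynomial: s^3 + 11s^2 + 36s + 36 = (s + 2)(s + 3)(s + 6), so the eigenvalues are -6, -3, -2.
s=-3: eigenvector (1, 2, 0).
s=-6: eigenvector (0, 1, 0).
s=-2: eigenvector (-2, 0, 1).
P = [[1, 0, -2], [2, 1, 0], [0, 0, 1]], D = diag(-3, -6, -2), P⁻¹ = [[1, 0, 2], [-2, 1, -4], [0, 0, 1]].
Q³ = P·diag(-27, -216, -8)·P⁻¹ = [[-27, 0, -38], [378, -216, 756], [0, 0, -8]].
The requested entry is -27.

-27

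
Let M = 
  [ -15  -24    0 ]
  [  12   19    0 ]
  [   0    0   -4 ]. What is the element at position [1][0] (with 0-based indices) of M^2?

Characteristic polynomial: μ^3 - 13μ + 12 = (μ - 3)(μ - 1)(μ + 4), so the eigenvalues are -4, 1, 3.
μ=1: eigenvector (3, -2, 0).
μ=-4: eigenvector (0, 0, 1).
μ=3: eigenvector (-4, 3, 0).
P = [[3, 0, -4], [-2, 0, 3], [0, 1, 0]], D = diag(1, -4, 3), P⁻¹ = [[3, 4, 0], [0, 0, 1], [2, 3, 0]].
M² = P·diag(1, 16, 9)·P⁻¹ = [[-63, -96, 0], [48, 73, 0], [0, 0, 16]].
The requested entry is 48.

48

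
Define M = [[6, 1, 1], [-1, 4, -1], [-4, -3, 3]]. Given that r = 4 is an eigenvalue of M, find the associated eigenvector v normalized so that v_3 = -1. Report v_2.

-1

M − 4I = [[2, 1, 1], [-1, 0, -1], [-4, -3, -1]].
Solving (M − 4I)v = 0 gives the eigenspace spanned by (1, -1, -1).
With v_3 = -1, v = (1, -1, -1), so v_2 = -1.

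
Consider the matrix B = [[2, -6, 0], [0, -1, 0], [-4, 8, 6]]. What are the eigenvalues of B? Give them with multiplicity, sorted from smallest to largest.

Characteristic polynomial: p(λ) = λ^3 - 7λ^2 + 4λ + 12 = (λ - 6)(λ - 2)(λ + 1).
Roots (with multiplicity): -1, 2, 6.

-1, 2, 6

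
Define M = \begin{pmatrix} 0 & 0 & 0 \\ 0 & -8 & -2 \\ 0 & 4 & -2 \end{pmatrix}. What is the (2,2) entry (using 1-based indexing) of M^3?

Characteristic polynomial: r^3 + 10r^2 + 24r = r(r + 4)(r + 6), so the eigenvalues are -6, -4, 0.
r=0: eigenvector (1, 0, 0).
r=-4: eigenvector (0, -1, 2).
r=-6: eigenvector (0, 1, -1).
P = [[1, 0, 0], [0, -1, 1], [0, 2, -1]], D = diag(0, -4, -6), P⁻¹ = [[1, 0, 0], [0, 1, 1], [0, 2, 1]].
M³ = P·diag(0, -64, -216)·P⁻¹ = [[0, 0, 0], [0, -368, -152], [0, 304, 88]].
The requested entry is -368.

-368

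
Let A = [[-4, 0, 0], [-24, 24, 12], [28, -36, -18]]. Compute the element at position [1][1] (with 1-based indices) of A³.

Characteristic polynomial: r^3 - 2r^2 - 24r = r(r - 6)(r + 4), so the eigenvalues are -4, 0, 6.
r=-4: eigenvector (1, 0, 2).
r=0: eigenvector (0, 1, -2).
r=6: eigenvector (0, 2, -3).
P = [[1, 0, 0], [0, 1, 2], [2, -2, -3]], D = diag(-4, 0, 6), P⁻¹ = [[1, 0, 0], [4, -3, -2], [-2, 2, 1]].
A³ = P·diag(-64, 0, 216)·P⁻¹ = [[-64, 0, 0], [-864, 864, 432], [1168, -1296, -648]].
The requested entry is -64.

-64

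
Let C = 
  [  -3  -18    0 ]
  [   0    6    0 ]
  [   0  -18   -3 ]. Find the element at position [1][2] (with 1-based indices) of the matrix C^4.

Characteristic polynomial: μ^3 - 27μ - 54 = (μ - 6)(μ + 3)^2, so the eigenvalues are -3, -3, 6.
μ=-3: eigenvector (1, 0, 0).
μ=6: eigenvector (-2, 1, -2).
μ=-3: eigenvector (1, 0, 1).
P = [[1, -2, 1], [0, 1, 0], [0, -2, 1]], D = diag(-3, 6, -3), P⁻¹ = [[1, 0, -1], [0, 1, 0], [0, 2, 1]].
C⁴ = P·diag(81, 1296, 81)·P⁻¹ = [[81, -2430, 0], [0, 1296, 0], [0, -2430, 81]].
The requested entry is -2430.

-2430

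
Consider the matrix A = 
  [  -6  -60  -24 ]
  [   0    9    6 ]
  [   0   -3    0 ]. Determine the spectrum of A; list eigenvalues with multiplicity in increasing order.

Characteristic polynomial: p(μ) = μ^3 - 3μ^2 - 36μ + 108 = (μ - 6)(μ - 3)(μ + 6).
Roots (with multiplicity): -6, 3, 6.

-6, 3, 6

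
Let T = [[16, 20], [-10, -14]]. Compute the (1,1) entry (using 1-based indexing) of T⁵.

Characteristic polynomial: λ^2 - 2λ - 24 = (λ - 6)(λ + 4), so the eigenvalues are -4, 6.
λ=-4: eigenvector (1, -1).
λ=6: eigenvector (2, -1).
P = [[1, 2], [-1, -1]], D = diag(-4, 6), P⁻¹ = [[-1, -2], [1, 1]].
T⁵ = P·diag(-1024, 7776)·P⁻¹ = [[16576, 17600], [-8800, -9824]].
The requested entry is 16576.

16576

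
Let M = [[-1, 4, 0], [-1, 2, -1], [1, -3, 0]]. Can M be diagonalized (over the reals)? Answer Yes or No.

No

Characteristic polynomial: p(μ) = μ^3 - μ^2 - μ + 1 = (μ - 1)^2(μ + 1).
μ = 1 has algebraic multiplicity 2; rank(M − 1I) = 2, so geometric multiplicity = 1.
Geometric multiplicity < algebraic multiplicity, so M is not diagonalizable.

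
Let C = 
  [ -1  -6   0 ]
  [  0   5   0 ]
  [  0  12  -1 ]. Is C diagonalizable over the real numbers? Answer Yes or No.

Yes

Characteristic polynomial: p(λ) = λ^3 - 3λ^2 - 9λ - 5 = (λ - 5)(λ + 1)^2.
λ = -1 has algebraic multiplicity 2; rank(C + 1I) = 1, so geometric multiplicity = 2.
Every eigenvalue has geometric = algebraic multiplicity, so C is diagonalizable.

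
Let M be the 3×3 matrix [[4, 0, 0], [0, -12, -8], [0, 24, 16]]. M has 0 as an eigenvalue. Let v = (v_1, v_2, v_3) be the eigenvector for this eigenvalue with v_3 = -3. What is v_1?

0

M = [[4, 0, 0], [0, -12, -8], [0, 24, 16]].
Solving (M)v = 0 gives the eigenspace spanned by (0, 2, -3).
With v_3 = -3, v = (0, 2, -3), so v_1 = 0.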